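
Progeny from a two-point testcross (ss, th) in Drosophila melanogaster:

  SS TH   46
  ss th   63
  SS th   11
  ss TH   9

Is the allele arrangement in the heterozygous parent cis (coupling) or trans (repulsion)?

cis

The two most frequent classes are SS TH (46) and ss th (63); these are the parental (non-recombinant) types.
So the F1 carried SS TH on one chromosome and ss th on the other — the recessive alleles are on the same chromosome (cis / coupling).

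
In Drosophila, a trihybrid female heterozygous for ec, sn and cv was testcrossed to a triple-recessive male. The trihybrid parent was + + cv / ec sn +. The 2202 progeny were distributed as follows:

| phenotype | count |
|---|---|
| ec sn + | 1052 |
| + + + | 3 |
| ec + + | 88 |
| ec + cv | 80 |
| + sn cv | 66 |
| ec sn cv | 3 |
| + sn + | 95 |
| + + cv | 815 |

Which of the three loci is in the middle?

cv

The two rarest classes, + + + and ec sn cv, are the double crossovers. Comparing them with the parentals, only the cv allele has switched, so cv is the middle locus and the order is ec – cv – sn.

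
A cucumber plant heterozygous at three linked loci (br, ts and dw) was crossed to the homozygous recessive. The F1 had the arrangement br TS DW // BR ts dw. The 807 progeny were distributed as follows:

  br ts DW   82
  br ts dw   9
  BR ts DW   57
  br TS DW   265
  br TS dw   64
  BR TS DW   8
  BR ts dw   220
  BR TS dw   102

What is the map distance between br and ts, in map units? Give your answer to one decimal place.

The two rarest classes, BR TS DW and br ts dw, are the double crossovers. Comparing them with the parentals, only the br allele has switched, so br is the middle locus and the order is dw – br – ts.
Crossovers in the br–ts interval produce the single-crossover classes br ts DW and BR TS dw (82 + 102 = 184) plus the double crossovers (17).
RF(br–ts) = (184 + 17) / 807 = 201/807 = 0.2491 → 24.9 map units.

24.9 map units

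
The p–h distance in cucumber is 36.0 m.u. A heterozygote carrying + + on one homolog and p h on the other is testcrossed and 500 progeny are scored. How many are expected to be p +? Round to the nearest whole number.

A map distance of 36.0 m.u. corresponds to a recombination frequency of 0.360.
The F1 is + + / p h, so p + is a recombinant gamete class with expected frequency r/2 = 0.360/2 = 0.1800.
Expected number = 0.1800 × 500 = 90.00 ≈ 90.

90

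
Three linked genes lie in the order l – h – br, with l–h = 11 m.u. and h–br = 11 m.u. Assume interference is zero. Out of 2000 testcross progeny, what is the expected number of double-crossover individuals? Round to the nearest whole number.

24

Map distances give recombination frequencies of 0.110 and 0.110 for the two intervals.
With no interference, expected double-crossover frequency = 0.110 × 0.110 = 0.01210.
Expected number = 0.01210 × 2000 = 24.20 ≈ 24.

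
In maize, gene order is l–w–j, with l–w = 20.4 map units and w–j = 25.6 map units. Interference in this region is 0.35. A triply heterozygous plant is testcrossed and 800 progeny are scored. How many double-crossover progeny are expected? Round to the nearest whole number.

27

Map distances give recombination frequencies of 0.204 and 0.256 for the two intervals.
With interference 0.35 (so coincidence = 0.65), expected double-crossover frequency = 0.204 × 0.256 × 0.65 = 0.03395.
Expected number = 0.03395 × 800 = 27.16 ≈ 27.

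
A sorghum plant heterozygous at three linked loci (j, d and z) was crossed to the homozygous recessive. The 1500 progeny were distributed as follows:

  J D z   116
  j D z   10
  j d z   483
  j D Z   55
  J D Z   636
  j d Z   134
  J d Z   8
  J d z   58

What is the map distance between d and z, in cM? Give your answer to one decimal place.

The two most frequent reciprocal classes, j d z and J D Z, are the parental types, so the F1 was j d z / J D Z.
The two rarest classes, j D z and J d Z, are the double crossovers. Comparing them with the parentals, only the d allele has switched, so d is the middle locus and the order is z – d – j.
Crossovers in the z–d interval produce the single-crossover classes j d Z and J D z (134 + 116 = 250) plus the double crossovers (18).
RF(z–d) = (250 + 18) / 1500 = 268/1500 = 0.1787 → 17.9 cM.

17.9 cM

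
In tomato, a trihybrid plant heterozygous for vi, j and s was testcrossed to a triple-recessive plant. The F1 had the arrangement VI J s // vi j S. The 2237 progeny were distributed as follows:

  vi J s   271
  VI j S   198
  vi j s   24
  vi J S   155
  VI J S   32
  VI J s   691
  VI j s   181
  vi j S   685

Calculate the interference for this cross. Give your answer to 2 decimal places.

The two rarest classes, VI J S and vi j s, are the double crossovers. Comparing them with the parentals, only the s allele has switched, so s is the middle locus and the order is vi – s – j.
vi–s: (469 + 56)/2237 = 0.2347; s–j: (336 + 56)/2237 = 0.1752.
Expected DCO frequency = 0.2347 × 0.1752 ≈ 0.04112; observed = 56/2237 ≈ 0.02503.
Coefficient of coincidence = 0.02503/0.04112 ≈ 0.61; interference = 1 − 0.61 = 0.39.

0.39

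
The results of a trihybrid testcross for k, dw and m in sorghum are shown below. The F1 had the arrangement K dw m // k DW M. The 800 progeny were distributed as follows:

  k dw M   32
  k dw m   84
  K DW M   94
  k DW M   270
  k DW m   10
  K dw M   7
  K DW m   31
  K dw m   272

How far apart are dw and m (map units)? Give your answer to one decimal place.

10.0 map units

The two rarest classes, K dw M and k DW m, are the double crossovers. Comparing them with the parentals, only the m allele has switched, so m is the middle locus and the order is k – m – dw.
Crossovers in the m–dw interval produce the single-crossover classes K DW m and k dw M (31 + 32 = 63) plus the double crossovers (17).
RF(m–dw) = (63 + 17) / 800 = 80/800 = 0.1000 → 10.0 map units.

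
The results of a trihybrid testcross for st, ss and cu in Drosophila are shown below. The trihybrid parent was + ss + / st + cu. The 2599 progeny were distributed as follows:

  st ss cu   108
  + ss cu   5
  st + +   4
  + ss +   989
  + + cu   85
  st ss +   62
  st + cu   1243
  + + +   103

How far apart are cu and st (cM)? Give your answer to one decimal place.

The two rarest classes, + ss cu and st + +, are the double crossovers. Comparing them with the parentals, only the cu allele has switched, so cu is the middle locus and the order is st – cu – ss.
Crossovers in the st–cu interval produce the single-crossover classes st ss + and + + cu (62 + 85 = 147) plus the double crossovers (9).
RF(st–cu) = (147 + 9) / 2599 = 156/2599 = 0.0600 → 6.0 cM.

6.0 cM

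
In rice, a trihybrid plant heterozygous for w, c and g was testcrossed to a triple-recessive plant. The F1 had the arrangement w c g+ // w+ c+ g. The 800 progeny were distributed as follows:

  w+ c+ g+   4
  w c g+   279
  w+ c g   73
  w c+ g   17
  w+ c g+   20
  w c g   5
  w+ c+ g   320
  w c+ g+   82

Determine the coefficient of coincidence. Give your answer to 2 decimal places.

The two rarest classes, w c g and w+ c+ g+, are the double crossovers. Comparing them with the parentals, only the g allele has switched, so g is the middle locus and the order is w – g – c.
w–g: (37 + 9)/800 = 0.0575; g–c: (155 + 9)/800 = 0.2050.
Expected DCO frequency = 0.0575 × 0.2050 ≈ 0.01179; observed = 9/800 ≈ 0.01125.
Coefficient of coincidence = 0.01125/0.01179 ≈ 0.95.

0.95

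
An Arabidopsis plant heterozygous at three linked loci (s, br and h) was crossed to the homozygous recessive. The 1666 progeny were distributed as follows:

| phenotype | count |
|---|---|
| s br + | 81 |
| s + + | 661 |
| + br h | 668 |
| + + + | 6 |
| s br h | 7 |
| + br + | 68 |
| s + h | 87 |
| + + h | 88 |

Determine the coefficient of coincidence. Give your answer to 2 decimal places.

The two most frequent reciprocal classes, + br h and s + +, are the parental types, so the F1 was + br h / s + +.
The two rarest classes, s br h and + + +, are the double crossovers. Comparing them with the parentals, only the s allele has switched, so s is the middle locus and the order is br – s – h.
br–s: (169 + 13)/1666 = 0.1092; s–h: (155 + 13)/1666 = 0.1008.
Expected DCO frequency = 0.1092 × 0.1008 ≈ 0.01101; observed = 13/1666 ≈ 0.00780.
Coefficient of coincidence = 0.00780/0.01101 ≈ 0.71.

0.71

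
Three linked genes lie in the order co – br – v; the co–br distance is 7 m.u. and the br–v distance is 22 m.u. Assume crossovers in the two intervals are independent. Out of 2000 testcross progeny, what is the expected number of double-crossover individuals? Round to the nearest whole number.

Map distances give recombination frequencies of 0.070 and 0.220 for the two intervals.
With no interference, expected double-crossover frequency = 0.070 × 0.220 = 0.01540.
Expected number = 0.01540 × 2000 = 30.80 ≈ 31.

31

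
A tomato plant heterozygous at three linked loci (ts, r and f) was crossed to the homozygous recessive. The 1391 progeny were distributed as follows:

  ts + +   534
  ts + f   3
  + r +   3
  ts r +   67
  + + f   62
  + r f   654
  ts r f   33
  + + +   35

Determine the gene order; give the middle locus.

f

The two most frequent reciprocal classes, ts + + and + r f, are the parental types, so the F1 was ts + + / + r f.
The two rarest classes, ts + f and + r +, are the double crossovers. Comparing them with the parentals, only the f allele has switched, so f is the middle locus and the order is ts – f – r.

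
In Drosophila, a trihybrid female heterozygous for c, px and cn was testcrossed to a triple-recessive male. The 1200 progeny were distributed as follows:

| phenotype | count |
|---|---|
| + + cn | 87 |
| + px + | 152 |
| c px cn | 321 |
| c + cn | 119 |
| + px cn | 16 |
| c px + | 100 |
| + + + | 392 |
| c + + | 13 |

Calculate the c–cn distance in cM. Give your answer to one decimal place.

18.0 cM

The two most frequent reciprocal classes, + + + and c px cn, are the parental types, so the F1 was + + + / c px cn.
The two rarest classes, c + + and + px cn, are the double crossovers. Comparing them with the parentals, only the c allele has switched, so c is the middle locus and the order is px – c – cn.
Crossovers in the c–cn interval produce the single-crossover classes + + cn and c px + (87 + 100 = 187) plus the double crossovers (29).
RF(c–cn) = (187 + 29) / 1200 = 216/1200 = 0.1800 → 18.0 cM.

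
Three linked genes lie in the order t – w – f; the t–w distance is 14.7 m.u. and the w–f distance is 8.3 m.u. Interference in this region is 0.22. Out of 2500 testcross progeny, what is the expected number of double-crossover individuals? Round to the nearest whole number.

24

Map distances give recombination frequencies of 0.147 and 0.083 for the two intervals.
With interference 0.22 (so coincidence = 0.78), expected double-crossover frequency = 0.147 × 0.083 × 0.78 = 0.00952.
Expected number = 0.00952 × 2500 = 23.79 ≈ 24.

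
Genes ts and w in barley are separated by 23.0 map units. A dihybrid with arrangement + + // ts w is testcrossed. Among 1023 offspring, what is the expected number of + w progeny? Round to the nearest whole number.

118

A map distance of 23.0 map units corresponds to a recombination frequency of 0.230.
The F1 is + + / ts w, so + w is a recombinant gamete class with expected frequency r/2 = 0.230/2 = 0.1150.
Expected number = 0.1150 × 1023 = 117.65 ≈ 118.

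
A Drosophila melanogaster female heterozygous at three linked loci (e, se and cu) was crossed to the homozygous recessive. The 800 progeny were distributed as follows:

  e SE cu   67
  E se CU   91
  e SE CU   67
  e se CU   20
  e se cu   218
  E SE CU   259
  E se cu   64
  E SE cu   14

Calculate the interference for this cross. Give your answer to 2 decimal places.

The two most frequent reciprocal classes, e se cu and E SE CU, are the parental types, so the F1 was e se cu / E SE CU.
The two rarest classes, e se CU and E SE cu, are the double crossovers. Comparing them with the parentals, only the cu allele has switched, so cu is the middle locus and the order is e – cu – se.
e–cu: (131 + 34)/800 = 0.2062; cu–se: (158 + 34)/800 = 0.2400.
Expected DCO frequency = 0.2062 × 0.2400 ≈ 0.04949; observed = 34/800 ≈ 0.04250.
Coefficient of coincidence = 0.04250/0.04949 ≈ 0.86; interference = 1 − 0.86 = 0.14.

0.14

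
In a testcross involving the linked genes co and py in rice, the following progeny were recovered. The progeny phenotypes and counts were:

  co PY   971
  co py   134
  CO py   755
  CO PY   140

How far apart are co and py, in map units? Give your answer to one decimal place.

The two most frequent classes, CO py (755) and co PY (971), are the parental types, so the F1 was CO py / co PY.
The recombinant classes are CO PY and co py: 140 + 134 = 274.
Recombination frequency = 274/2000 = 0.1370 ≈ 13.7%, i.e. 13.7 map units.

13.7 map units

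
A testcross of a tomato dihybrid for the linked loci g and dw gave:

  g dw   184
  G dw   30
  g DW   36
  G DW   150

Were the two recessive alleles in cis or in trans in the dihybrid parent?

The two most frequent classes are G DW (150) and g dw (184); these are the parental (non-recombinant) types.
So the F1 carried G DW on one chromosome and g dw on the other — the recessive alleles are on the same chromosome (cis / coupling).

cis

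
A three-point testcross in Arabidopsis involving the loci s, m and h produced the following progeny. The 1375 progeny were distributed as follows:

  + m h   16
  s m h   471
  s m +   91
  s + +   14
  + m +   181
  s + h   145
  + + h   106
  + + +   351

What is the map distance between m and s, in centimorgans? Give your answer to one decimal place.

The two most frequent reciprocal classes, + + + and s m h, are the parental types, so the F1 was + + + / s m h.
The two rarest classes, s + + and + m h, are the double crossovers. Comparing them with the parentals, only the s allele has switched, so s is the middle locus and the order is h – s – m.
Crossovers in the s–m interval produce the single-crossover classes + m + and s + h (181 + 145 = 326) plus the double crossovers (30).
RF(s–m) = (326 + 30) / 1375 = 356/1375 = 0.2589 → 25.9 centimorgans.

25.9 centimorgans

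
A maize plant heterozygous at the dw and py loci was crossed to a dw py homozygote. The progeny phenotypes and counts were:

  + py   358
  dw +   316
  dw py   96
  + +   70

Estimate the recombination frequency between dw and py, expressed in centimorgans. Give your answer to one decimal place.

The two most frequent classes, + py (358) and dw + (316), are the parental types, so the F1 was + py / dw +.
The recombinant classes are + + and dw py: 70 + 96 = 166.
Recombination frequency = 166/840 = 0.1976 ≈ 19.8%, i.e. 19.8 centimorgans.

19.8 centimorgans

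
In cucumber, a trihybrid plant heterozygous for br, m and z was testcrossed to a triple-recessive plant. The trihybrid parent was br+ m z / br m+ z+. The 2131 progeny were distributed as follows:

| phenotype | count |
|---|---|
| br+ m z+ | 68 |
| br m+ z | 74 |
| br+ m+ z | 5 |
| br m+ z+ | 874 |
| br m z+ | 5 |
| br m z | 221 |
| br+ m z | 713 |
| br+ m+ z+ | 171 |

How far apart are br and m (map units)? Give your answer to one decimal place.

The two rarest classes, br+ m+ z and br m z+, are the double crossovers. Comparing them with the parentals, only the m allele has switched, so m is the middle locus and the order is z – m – br.
Crossovers in the m–br interval produce the single-crossover classes br m z and br+ m+ z+ (221 + 171 = 392) plus the double crossovers (10).
RF(m–br) = (392 + 10) / 2131 = 402/2131 = 0.1886 → 18.9 map units.

18.9 map units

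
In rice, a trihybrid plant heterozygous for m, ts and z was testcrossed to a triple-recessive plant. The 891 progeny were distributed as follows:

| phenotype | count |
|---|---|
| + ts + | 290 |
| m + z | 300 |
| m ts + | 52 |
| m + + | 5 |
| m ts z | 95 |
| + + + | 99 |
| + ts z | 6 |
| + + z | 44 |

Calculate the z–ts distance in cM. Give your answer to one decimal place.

23.0 cM

The two most frequent reciprocal classes, m + z and + ts +, are the parental types, so the F1 was m + z / + ts +.
The two rarest classes, m + + and + ts z, are the double crossovers. Comparing them with the parentals, only the z allele has switched, so z is the middle locus and the order is m – z – ts.
Crossovers in the z–ts interval produce the single-crossover classes m ts z and + + + (95 + 99 = 194) plus the double crossovers (11).
RF(z–ts) = (194 + 11) / 891 = 205/891 = 0.2301 → 23.0 cM.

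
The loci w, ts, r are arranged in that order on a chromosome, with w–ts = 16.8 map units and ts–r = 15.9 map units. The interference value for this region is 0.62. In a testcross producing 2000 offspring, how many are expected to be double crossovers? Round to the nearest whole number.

Map distances give recombination frequencies of 0.168 and 0.159 for the two intervals.
With interference 0.62 (so coincidence = 0.38), expected double-crossover frequency = 0.168 × 0.159 × 0.38 = 0.01015.
Expected number = 0.01015 × 2000 = 20.30 ≈ 20.

20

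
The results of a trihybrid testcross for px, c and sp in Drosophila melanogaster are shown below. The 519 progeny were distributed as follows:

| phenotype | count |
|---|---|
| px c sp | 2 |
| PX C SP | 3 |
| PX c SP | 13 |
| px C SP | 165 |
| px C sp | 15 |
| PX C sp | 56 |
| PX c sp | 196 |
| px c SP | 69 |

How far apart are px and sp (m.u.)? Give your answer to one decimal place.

6.4 m.u.

The two most frequent reciprocal classes, px C SP and PX c sp, are the parental types, so the F1 was px C SP / PX c sp.
The two rarest classes, PX C SP and px c sp, are the double crossovers. Comparing them with the parentals, only the px allele has switched, so px is the middle locus and the order is c – px – sp.
Crossovers in the px–sp interval produce the single-crossover classes px C sp and PX c SP (15 + 13 = 28) plus the double crossovers (5).
RF(px–sp) = (28 + 5) / 519 = 33/519 = 0.0636 → 6.4 m.u.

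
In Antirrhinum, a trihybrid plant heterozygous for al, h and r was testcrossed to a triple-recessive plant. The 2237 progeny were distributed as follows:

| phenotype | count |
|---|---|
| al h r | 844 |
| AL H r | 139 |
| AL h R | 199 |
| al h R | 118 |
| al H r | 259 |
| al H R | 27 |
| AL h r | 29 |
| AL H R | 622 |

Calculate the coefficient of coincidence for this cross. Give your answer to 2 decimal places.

The two most frequent reciprocal classes, al h r and AL H R, are the parental types, so the F1 was al h r / AL H R.
The two rarest classes, AL h r and al H R, are the double crossovers. Comparing them with the parentals, only the al allele has switched, so al is the middle locus and the order is r – al – h.
r–al: (257 + 56)/2237 = 0.1399; al–h: (458 + 56)/2237 = 0.2298.
Expected DCO frequency = 0.1399 × 0.2298 ≈ 0.03215; observed = 56/2237 ≈ 0.02503.
Coefficient of coincidence = 0.02503/0.03215 ≈ 0.78.

0.78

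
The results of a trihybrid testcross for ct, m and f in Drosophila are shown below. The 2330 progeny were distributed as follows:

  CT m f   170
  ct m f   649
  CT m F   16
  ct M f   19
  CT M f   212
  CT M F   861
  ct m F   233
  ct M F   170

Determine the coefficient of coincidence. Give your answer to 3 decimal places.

0.453

The two most frequent reciprocal classes, CT M F and ct m f, are the parental types, so the F1 was CT M F / ct m f.
The two rarest classes, CT m F and ct M f, are the double crossovers. Comparing them with the parentals, only the m allele has switched, so m is the middle locus and the order is ct – m – f.
ct–m: (340 + 35)/2330 = 0.1609; m–f: (445 + 35)/2330 = 0.2060.
Expected DCO frequency = 0.1609 × 0.2060 ≈ 0.03315; observed = 35/2330 ≈ 0.01502.
Coefficient of coincidence = 0.01502/0.03315 ≈ 0.453.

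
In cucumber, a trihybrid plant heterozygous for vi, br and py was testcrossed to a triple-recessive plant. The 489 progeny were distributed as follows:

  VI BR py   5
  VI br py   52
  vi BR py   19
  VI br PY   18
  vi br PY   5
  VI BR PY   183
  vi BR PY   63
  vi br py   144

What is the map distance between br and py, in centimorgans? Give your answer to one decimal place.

9.6 centimorgans

The two most frequent reciprocal classes, VI BR PY and vi br py, are the parental types, so the F1 was VI BR PY / vi br py.
The two rarest classes, VI BR py and vi br PY, are the double crossovers. Comparing them with the parentals, only the py allele has switched, so py is the middle locus and the order is vi – py – br.
Crossovers in the py–br interval produce the single-crossover classes VI br PY and vi BR py (18 + 19 = 37) plus the double crossovers (10).
RF(py–br) = (37 + 10) / 489 = 47/489 = 0.0961 → 9.6 centimorgans.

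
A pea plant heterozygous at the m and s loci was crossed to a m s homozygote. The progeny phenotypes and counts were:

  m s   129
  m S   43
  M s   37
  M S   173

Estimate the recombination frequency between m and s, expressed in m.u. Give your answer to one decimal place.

20.9 m.u.

The two most frequent classes, M S (173) and m s (129), are the parental types, so the F1 was M S / m s.
The recombinant classes are M s and m S: 37 + 43 = 80.
Recombination frequency = 80/382 = 0.2094 ≈ 20.9%, i.e. 20.9 m.u.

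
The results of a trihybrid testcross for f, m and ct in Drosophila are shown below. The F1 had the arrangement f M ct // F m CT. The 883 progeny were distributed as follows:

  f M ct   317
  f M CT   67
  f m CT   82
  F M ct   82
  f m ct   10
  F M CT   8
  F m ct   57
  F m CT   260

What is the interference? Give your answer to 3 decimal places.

0.385

The two rarest classes, f m ct and F M CT, are the double crossovers. Comparing them with the parentals, only the m allele has switched, so m is the middle locus and the order is ct – m – f.
ct–m: (124 + 18)/883 = 0.1608; m–f: (164 + 18)/883 = 0.2061.
Expected DCO frequency = 0.1608 × 0.2061 ≈ 0.03314; observed = 18/883 ≈ 0.02039.
Coefficient of coincidence = 0.02039/0.03314 ≈ 0.615; interference = 1 − 0.615 = 0.385.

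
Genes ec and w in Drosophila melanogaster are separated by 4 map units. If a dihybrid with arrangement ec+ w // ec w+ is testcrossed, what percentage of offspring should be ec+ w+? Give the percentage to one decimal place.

2.0%

A map distance of 4 map units corresponds to a recombination frequency of 0.040.
The F1 is ec+ w / ec w+, so ec+ w+ is a recombinant gamete class with expected frequency r/2 = 0.040/2 = 0.0200.
That is 0.0200 = 2.0% of the progeny.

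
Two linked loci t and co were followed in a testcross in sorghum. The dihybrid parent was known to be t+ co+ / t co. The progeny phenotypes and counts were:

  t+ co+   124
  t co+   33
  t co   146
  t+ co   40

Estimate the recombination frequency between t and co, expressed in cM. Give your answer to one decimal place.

21.3 cM

The recombinant classes are t+ co and t co+: 40 + 33 = 73.
Recombination frequency = 73/343 = 0.2128 ≈ 21.3%, i.e. 21.3 cM.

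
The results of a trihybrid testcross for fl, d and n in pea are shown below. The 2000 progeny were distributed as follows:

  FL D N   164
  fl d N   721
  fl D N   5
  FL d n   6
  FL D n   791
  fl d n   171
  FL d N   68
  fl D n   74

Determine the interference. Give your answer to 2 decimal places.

The two most frequent reciprocal classes, FL D n and fl d N, are the parental types, so the F1 was FL D n / fl d N.
The two rarest classes, FL d n and fl D N, are the double crossovers. Comparing them with the parentals, only the d allele has switched, so d is the middle locus and the order is fl – d – n.
fl–d: (142 + 11)/2000 = 0.0765; d–n: (335 + 11)/2000 = 0.1730.
Expected DCO frequency = 0.0765 × 0.1730 ≈ 0.01323; observed = 11/2000 ≈ 0.00550.
Coefficient of coincidence = 0.00550/0.01323 ≈ 0.42; interference = 1 − 0.42 = 0.58.

0.58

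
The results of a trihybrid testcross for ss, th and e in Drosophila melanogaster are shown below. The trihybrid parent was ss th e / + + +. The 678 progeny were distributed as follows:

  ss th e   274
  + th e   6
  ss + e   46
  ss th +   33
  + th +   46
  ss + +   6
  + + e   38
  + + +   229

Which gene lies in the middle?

ss

The two rarest classes, + th e and ss + +, are the double crossovers. Comparing them with the parentals, only the ss allele has switched, so ss is the middle locus and the order is e – ss – th.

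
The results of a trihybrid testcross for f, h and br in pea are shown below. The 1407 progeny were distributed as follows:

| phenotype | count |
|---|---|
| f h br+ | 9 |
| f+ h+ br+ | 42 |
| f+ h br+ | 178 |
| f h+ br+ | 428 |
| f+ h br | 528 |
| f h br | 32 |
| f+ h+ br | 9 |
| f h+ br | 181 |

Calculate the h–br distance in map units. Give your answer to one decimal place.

26.8 map units

The two most frequent reciprocal classes, f+ h br and f h+ br+, are the parental types, so the F1 was f+ h br / f h+ br+.
The two rarest classes, f+ h+ br and f h br+, are the double crossovers. Comparing them with the parentals, only the h allele has switched, so h is the middle locus and the order is br – h – f.
Crossovers in the br–h interval produce the single-crossover classes f+ h br+ and f h+ br (178 + 181 = 359) plus the double crossovers (18).
RF(br–h) = (359 + 18) / 1407 = 377/1407 = 0.2679 → 26.8 map units.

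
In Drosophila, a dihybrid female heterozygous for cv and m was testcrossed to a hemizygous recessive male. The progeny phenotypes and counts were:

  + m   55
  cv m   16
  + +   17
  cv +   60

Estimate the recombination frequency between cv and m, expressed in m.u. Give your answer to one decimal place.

22.3 m.u.

The two most frequent classes, + m (55) and cv + (60), are the parental types, so the F1 was + m / cv +.
The recombinant classes are + + and cv m: 17 + 16 = 33.
Recombination frequency = 33/148 = 0.2230 ≈ 22.3%, i.e. 22.3 m.u.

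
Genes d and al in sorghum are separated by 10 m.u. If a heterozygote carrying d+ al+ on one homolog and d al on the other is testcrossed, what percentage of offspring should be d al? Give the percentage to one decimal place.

45.0%

A map distance of 10 m.u. corresponds to a recombination frequency of 0.100.
The F1 is d+ al+ / d al, so d al is a parental gamete class with expected frequency (1 − r)/2 = 0.900/2 = 0.4500.
That is 0.4500 = 45.0% of the progeny.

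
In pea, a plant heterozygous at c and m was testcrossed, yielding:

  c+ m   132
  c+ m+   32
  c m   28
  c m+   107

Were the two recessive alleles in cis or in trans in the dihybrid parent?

trans

The two most frequent classes are c+ m (132) and c m+ (107); these are the parental (non-recombinant) types.
So the F1 carried c+ m on one chromosome and c m+ on the other — the recessive alleles are on opposite chromosomes (trans / repulsion).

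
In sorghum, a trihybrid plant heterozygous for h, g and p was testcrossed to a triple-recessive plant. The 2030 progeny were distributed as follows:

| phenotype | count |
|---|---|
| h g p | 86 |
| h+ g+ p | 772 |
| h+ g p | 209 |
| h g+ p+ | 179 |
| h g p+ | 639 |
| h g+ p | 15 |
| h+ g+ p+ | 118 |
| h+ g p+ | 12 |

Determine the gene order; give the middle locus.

The two most frequent reciprocal classes, h+ g+ p and h g p+, are the parental types, so the F1 was h+ g+ p / h g p+.
The two rarest classes, h g+ p and h+ g p+, are the double crossovers. Comparing them with the parentals, only the h allele has switched, so h is the middle locus and the order is p – h – g.

h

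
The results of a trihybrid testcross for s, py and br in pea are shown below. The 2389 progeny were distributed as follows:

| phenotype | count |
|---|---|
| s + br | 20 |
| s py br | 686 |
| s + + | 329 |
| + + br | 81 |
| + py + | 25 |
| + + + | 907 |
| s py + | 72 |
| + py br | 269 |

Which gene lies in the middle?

py

The two most frequent reciprocal classes, s py br and + + +, are the parental types, so the F1 was s py br / + + +.
The two rarest classes, s + br and + py +, are the double crossovers. Comparing them with the parentals, only the py allele has switched, so py is the middle locus and the order is s – py – br.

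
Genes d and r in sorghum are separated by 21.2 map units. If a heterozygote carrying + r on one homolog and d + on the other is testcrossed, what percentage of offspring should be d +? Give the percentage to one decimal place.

A map distance of 21.2 map units corresponds to a recombination frequency of 0.212.
The F1 is + r / d +, so d + is a parental gamete class with expected frequency (1 − r)/2 = 0.788/2 = 0.3940.
That is 0.3940 = 39.4% of the progeny.

39.4%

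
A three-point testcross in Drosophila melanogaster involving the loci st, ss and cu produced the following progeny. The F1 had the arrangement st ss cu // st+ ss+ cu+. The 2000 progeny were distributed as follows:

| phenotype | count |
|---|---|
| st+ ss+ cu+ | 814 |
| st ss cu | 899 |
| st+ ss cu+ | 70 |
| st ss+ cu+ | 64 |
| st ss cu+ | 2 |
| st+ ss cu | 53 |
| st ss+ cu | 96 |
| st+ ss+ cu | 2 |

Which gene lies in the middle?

cu

The two rarest classes, st ss cu+ and st+ ss+ cu, are the double crossovers. Comparing them with the parentals, only the cu allele has switched, so cu is the middle locus and the order is st – cu – ss.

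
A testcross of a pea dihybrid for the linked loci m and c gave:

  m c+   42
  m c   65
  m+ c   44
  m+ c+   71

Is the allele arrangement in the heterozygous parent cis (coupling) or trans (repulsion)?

cis

The two most frequent classes are m+ c+ (71) and m c (65); these are the parental (non-recombinant) types.
So the F1 carried m+ c+ on one chromosome and m c on the other — the recessive alleles are on the same chromosome (cis / coupling).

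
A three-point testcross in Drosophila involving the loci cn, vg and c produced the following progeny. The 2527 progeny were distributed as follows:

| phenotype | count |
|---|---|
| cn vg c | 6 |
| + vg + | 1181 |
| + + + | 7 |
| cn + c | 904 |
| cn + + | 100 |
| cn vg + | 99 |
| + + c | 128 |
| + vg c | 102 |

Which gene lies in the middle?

vg

The two most frequent reciprocal classes, cn + c and + vg +, are the parental types, so the F1 was cn + c / + vg +.
The two rarest classes, cn vg c and + + +, are the double crossovers. Comparing them with the parentals, only the vg allele has switched, so vg is the middle locus and the order is c – vg – cn.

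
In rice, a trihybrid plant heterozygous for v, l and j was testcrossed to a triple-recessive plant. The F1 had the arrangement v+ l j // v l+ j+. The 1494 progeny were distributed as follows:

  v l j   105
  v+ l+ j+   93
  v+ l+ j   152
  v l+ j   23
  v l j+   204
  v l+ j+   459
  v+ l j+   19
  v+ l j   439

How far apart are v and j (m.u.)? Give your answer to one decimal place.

16.1 m.u.

The two rarest classes, v+ l j+ and v l+ j, are the double crossovers. Comparing them with the parentals, only the j allele has switched, so j is the middle locus and the order is v – j – l.
Crossovers in the v–j interval produce the single-crossover classes v l j and v+ l+ j+ (105 + 93 = 198) plus the double crossovers (42).
RF(v–j) = (198 + 42) / 1494 = 240/1494 = 0.1606 → 16.1 m.u.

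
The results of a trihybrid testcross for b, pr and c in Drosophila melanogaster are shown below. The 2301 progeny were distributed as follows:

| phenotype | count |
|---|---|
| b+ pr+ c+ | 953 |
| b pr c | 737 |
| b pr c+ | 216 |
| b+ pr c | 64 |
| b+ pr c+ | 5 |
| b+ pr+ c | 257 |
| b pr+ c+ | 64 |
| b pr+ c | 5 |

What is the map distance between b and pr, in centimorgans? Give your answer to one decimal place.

6.0 centimorgans

The two most frequent reciprocal classes, b+ pr+ c+ and b pr c, are the parental types, so the F1 was b+ pr+ c+ / b pr c.
The two rarest classes, b+ pr c+ and b pr+ c, are the double crossovers. Comparing them with the parentals, only the pr allele has switched, so pr is the middle locus and the order is c – pr – b.
Crossovers in the pr–b interval produce the single-crossover classes b pr+ c+ and b+ pr c (64 + 64 = 128) plus the double crossovers (10).
RF(pr–b) = (128 + 10) / 2301 = 138/2301 = 0.0600 → 6.0 centimorgans.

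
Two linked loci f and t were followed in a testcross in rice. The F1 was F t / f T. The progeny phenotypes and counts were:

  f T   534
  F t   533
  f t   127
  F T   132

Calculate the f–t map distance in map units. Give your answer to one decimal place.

The recombinant classes are F T and f t: 132 + 127 = 259.
Recombination frequency = 259/1326 = 0.1953 ≈ 19.5%, i.e. 19.5 map units.

19.5 map units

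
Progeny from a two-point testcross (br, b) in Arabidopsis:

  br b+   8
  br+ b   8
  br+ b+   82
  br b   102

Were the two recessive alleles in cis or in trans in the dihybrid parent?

The two most frequent classes are br+ b+ (82) and br b (102); these are the parental (non-recombinant) types.
So the F1 carried br+ b+ on one chromosome and br b on the other — the recessive alleles are on the same chromosome (cis / coupling).

cis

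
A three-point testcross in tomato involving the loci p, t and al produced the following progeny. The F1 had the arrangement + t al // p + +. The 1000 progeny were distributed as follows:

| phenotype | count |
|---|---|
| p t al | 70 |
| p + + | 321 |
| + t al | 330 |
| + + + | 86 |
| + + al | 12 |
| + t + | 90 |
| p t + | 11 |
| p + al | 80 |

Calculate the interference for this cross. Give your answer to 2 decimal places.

0.33

The two rarest classes, + + al and p t +, are the double crossovers. Comparing them with the parentals, only the t allele has switched, so t is the middle locus and the order is p – t – al.
p–t: (156 + 23)/1000 = 0.1790; t–al: (170 + 23)/1000 = 0.1930.
Expected DCO frequency = 0.1790 × 0.1930 ≈ 0.03455; observed = 23/1000 ≈ 0.02300.
Coefficient of coincidence = 0.02300/0.03455 ≈ 0.67; interference = 1 − 0.67 = 0.33.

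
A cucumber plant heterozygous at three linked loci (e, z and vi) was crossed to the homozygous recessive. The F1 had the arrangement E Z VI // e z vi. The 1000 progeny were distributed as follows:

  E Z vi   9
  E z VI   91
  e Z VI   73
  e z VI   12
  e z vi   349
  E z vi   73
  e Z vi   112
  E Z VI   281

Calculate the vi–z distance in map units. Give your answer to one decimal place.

22.4 map units

The two rarest classes, E Z vi and e z VI, are the double crossovers. Comparing them with the parentals, only the vi allele has switched, so vi is the middle locus and the order is e – vi – z.
Crossovers in the vi–z interval produce the single-crossover classes E z VI and e Z vi (91 + 112 = 203) plus the double crossovers (21).
RF(vi–z) = (203 + 21) / 1000 = 224/1000 = 0.2240 → 22.4 map units.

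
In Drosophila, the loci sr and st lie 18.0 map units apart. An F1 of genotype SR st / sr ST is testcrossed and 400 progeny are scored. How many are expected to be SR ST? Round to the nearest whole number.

A map distance of 18.0 map units corresponds to a recombination frequency of 0.180.
The F1 is SR st / sr ST, so SR ST is a recombinant gamete class with expected frequency r/2 = 0.180/2 = 0.0900.
Expected number = 0.0900 × 400 = 36.00 ≈ 36.

36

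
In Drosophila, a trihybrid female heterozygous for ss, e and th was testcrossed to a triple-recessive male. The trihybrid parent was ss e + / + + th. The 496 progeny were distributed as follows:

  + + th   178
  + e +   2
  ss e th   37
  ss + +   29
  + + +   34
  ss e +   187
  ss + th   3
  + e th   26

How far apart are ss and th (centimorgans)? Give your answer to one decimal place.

15.3 centimorgans

The two rarest classes, + e + and ss + th, are the double crossovers. Comparing them with the parentals, only the ss allele has switched, so ss is the middle locus and the order is th – ss – e.
Crossovers in the th–ss interval produce the single-crossover classes ss e th and + + + (37 + 34 = 71) plus the double crossovers (5).
RF(th–ss) = (71 + 5) / 496 = 76/496 = 0.1532 → 15.3 centimorgans.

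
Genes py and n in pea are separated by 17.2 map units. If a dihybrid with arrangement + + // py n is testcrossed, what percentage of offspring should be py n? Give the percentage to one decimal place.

A map distance of 17.2 map units corresponds to a recombination frequency of 0.172.
The F1 is + + / py n, so py n is a parental gamete class with expected frequency (1 − r)/2 = 0.828/2 = 0.4140.
That is 0.4140 = 41.4% of the progeny.

41.4%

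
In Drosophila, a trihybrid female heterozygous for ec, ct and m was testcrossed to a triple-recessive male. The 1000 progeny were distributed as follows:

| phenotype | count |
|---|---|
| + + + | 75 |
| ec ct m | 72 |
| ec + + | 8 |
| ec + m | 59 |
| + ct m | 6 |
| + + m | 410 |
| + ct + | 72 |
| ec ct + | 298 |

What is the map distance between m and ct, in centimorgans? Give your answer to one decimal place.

The two most frequent reciprocal classes, ec ct + and + + m, are the parental types, so the F1 was ec ct + / + + m.
The two rarest classes, ec + + and + ct m, are the double crossovers. Comparing them with the parentals, only the ct allele has switched, so ct is the middle locus and the order is m – ct – ec.
Crossovers in the m–ct interval produce the single-crossover classes ec ct m and + + + (72 + 75 = 147) plus the double crossovers (14).
RF(m–ct) = (147 + 14) / 1000 = 161/1000 = 0.1610 → 16.1 centimorgans.

16.1 centimorgans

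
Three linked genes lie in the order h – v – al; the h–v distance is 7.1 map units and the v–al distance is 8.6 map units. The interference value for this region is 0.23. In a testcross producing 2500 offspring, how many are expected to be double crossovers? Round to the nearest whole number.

Map distances give recombination frequencies of 0.071 and 0.086 for the two intervals.
With interference 0.23 (so coincidence = 0.77), expected double-crossover frequency = 0.071 × 0.086 × 0.77 = 0.00470.
Expected number = 0.00470 × 2500 = 11.75 ≈ 12.

12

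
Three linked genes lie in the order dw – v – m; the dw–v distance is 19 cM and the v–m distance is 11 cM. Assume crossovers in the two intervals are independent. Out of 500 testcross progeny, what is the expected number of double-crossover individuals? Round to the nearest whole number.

10

Map distances give recombination frequencies of 0.190 and 0.110 for the two intervals.
With no interference, expected double-crossover frequency = 0.190 × 0.110 = 0.02090.
Expected number = 0.02090 × 500 = 10.45 ≈ 10.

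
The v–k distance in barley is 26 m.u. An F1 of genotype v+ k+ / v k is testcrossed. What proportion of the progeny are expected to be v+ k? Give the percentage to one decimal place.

13.0%

A map distance of 26 m.u. corresponds to a recombination frequency of 0.260.
The F1 is v+ k+ / v k, so v+ k is a recombinant gamete class with expected frequency r/2 = 0.260/2 = 0.1300.
That is 0.1300 = 13.0% of the progeny.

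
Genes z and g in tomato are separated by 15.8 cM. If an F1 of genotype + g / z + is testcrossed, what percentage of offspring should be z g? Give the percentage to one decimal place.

A map distance of 15.8 cM corresponds to a recombination frequency of 0.158.
The F1 is + g / z +, so z g is a recombinant gamete class with expected frequency r/2 = 0.158/2 = 0.0790.
That is 0.0790 = 7.9% of the progeny.

7.9%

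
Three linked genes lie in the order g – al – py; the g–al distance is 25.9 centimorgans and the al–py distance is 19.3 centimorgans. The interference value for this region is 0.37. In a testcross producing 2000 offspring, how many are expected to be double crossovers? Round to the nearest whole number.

63

Map distances give recombination frequencies of 0.259 and 0.193 for the two intervals.
With interference 0.37 (so coincidence = 0.63), expected double-crossover frequency = 0.259 × 0.193 × 0.63 = 0.03149.
Expected number = 0.03149 × 2000 = 62.98 ≈ 63.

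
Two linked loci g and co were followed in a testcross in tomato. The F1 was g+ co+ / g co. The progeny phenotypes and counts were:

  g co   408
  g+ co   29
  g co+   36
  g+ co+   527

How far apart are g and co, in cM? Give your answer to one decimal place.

The recombinant classes are g+ co and g co+: 29 + 36 = 65.
Recombination frequency = 65/1000 = 0.0650 ≈ 6.5%, i.e. 6.5 cM.

6.5 cM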